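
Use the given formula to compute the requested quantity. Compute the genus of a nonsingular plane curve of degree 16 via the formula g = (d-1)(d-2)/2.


Using the genus formula for smooth plane curves:
g = (d-1)(d-2)/2
g = (16-1)(16-2)/2
g = 15*14/2
g = 210/2 = 105

105


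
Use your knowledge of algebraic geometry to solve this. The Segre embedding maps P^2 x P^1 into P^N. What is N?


The Segre embedding maps P^m x P^n into P^N via
all products of coordinates from each factor.
N = (m+1)(n+1) - 1
N = (2+1)(1+1) - 1
N = 3*2 - 1
N = 6 - 1 = 5

5


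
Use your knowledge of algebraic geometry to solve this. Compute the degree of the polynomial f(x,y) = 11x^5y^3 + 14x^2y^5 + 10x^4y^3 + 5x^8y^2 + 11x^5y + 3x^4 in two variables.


Examine each term for its total degree (sum of exponents).
  Term '11x^5y^3' has total degree 5+3 = 8.
  Term '14x^2y^5' has total degree 2+5 = 7.
  Term '10x^4y^3' has total degree 4+3 = 7.
  Term '5x^8y^2' has total degree 8+2 = 10.
  Term '11x^5y' has total degree 5+1 = 6.
  Term '3x^4' has total degree 4+0 = 4.
The maximum total degree among all terms is 10.

10


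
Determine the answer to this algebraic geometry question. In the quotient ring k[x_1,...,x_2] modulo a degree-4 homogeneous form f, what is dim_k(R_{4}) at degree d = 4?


For R = k[x_1,...,x_n]/(f) with f homogeneous of degree e:
The Hilbert series is (1 - t^e)/(1 - t)^n.
So h(d) = C(d+n-1, n-1) - C(d-e+n-1, n-1) for d >= e.
With n=2, e=4, d=4:
C(4+2-1, 2-1) = C(5, 1) = 5
C(4-4+2-1, 2-1) = C(1, 1) = 1
h(4) = 5 - 1 = 4

4


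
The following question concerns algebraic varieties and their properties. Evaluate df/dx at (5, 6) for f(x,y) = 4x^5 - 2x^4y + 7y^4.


df/dx = 5*4*x^4 + 4*(-2)*x^3*y
At (5,6): 5*4*5^4 + 4*(-2)*5^3*6
= 12500 - 6000
= 6500

6500


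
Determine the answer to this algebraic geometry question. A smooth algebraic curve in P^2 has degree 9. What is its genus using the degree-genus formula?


Using the genus formula for smooth plane curves:
g = (d-1)(d-2)/2
g = (9-1)(9-2)/2
g = 8*7/2
g = 56/2 = 28

28


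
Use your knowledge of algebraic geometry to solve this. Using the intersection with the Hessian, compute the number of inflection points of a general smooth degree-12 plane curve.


For a general smooth plane curve C of degree d, the inflection points are
the intersection of C with its Hessian curve, which has degree 3(d-2).
By Bezout, the total intersection number is d * 3(d-2) = 12 * 30 = 360.
For a general curve every flex is ordinary, so each contributes
multiplicity 1 to C·Hess(C), and the number of distinct inflection
points is 3d(d-2).
Inflection points = 3*12*(12-2) = 3*12*10 = 360

360


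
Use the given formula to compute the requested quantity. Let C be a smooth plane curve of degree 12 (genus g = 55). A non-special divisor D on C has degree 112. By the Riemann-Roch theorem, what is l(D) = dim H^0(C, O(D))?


First, compute the genus of a smooth plane curve of degree 12:
g = (d-1)(d-2)/2 = (12-1)(12-2)/2 = 55
For a non-special divisor D (i.e., h^1(D) = 0), Riemann-Roch gives:
l(D) = deg(D) - g + 1
Since deg(D) = 112 >= 2g - 1 = 109, D is non-special.
l(D) = 112 - 55 + 1 = 58

58


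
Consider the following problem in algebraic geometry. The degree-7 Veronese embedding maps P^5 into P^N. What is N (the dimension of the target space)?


The Veronese embedding v_d: P^n -> P^N maps each point to all
degree-d monomials in n+1 homogeneous coordinates.
N = C(n+d, d) - 1
N = C(5+7, 7) - 1
N = C(12, 7) - 1
C(12, 7) = 792
N = 792 - 1 = 791

791


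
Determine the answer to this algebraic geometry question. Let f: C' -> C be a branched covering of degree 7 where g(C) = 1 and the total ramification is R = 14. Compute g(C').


Riemann-Hurwitz formula: 2g' - 2 = d(2g - 2) + R
Given: d = 7, g = 1, R = 14
2g' - 2 = 7*(2*1 - 2) + 14
2g' - 2 = 7*0 + 14
2g' - 2 = 0 + 14 = 14
2g' = 16
g' = 8

8


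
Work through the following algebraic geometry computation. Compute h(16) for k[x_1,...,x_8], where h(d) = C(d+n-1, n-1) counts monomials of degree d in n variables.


The Hilbert function for the polynomial ring in 8 variables is:
h(d) = C(d+n-1, n-1)
h(16) = C(16+8-1, 8-1) = C(23, 7)
= 23! / (7! * 16!)
= 245157

245157


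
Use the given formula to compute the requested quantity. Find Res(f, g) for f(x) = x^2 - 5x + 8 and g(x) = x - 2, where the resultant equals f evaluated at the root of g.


For Res(f, x - c), we evaluate f at x = c.
f(2) = 2^2 - 5*2 + 8
= 4 - 10 + 8
= -6 + 8 = 2
Res(f, g) = 2

2


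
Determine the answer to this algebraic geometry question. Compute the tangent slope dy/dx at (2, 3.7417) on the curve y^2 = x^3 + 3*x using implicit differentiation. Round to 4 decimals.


Using implicit differentiation of y^2 = x^3 + 3*x:
2y * dy/dx = 3x^2 + 3
dy/dx = (3x^2 + 3)/(2y)
Numerator: 3*2^2 + 3 = 15
Denominator: 2*3.7417 = 7.4834
dy/dx = 15/7.4834 = 2.0044

2.0044


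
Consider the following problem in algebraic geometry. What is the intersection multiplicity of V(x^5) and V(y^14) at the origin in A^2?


The intersection multiplicity of V(x^a) and V(y^b) at the origin is:
I(O; V(x^5), V(y^14)) = dim_k(k[x,y]/(x^5, y^14))
A basis for k[x,y]/(x^5, y^14) is the set of monomials x^i * y^j
where 0 <= i < 5 and 0 <= j < 14.
The number of such monomials is 5 * 14 = 70

70


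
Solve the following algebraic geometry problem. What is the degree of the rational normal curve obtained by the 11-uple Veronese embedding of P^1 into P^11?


The rational normal curve in P^11 is the image of P^1 under the 11-uple Veronese.
A general hyperplane in P^11 pulls back to a degree-11 form on P^1, which has 11 zeros,
so the curve meets a general hyperplane in 11 points. Degree = 11.

11


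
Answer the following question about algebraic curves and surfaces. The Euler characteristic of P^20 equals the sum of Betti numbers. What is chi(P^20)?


The complex projective space P^20 has one cell in each even real dimension 0, 2, ..., 40.
The cohomology groups are H^{2k}(P^20) = Z for k = 0,...,20, and 0 otherwise.
Euler characteristic = sum of Betti numbers = 1 per even-dimensional cohomology group.
chi(P^20) = 20 + 1 = 21

21


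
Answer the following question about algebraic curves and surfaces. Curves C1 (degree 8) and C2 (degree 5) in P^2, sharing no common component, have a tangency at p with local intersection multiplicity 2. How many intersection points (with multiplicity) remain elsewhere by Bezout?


By Bezout's theorem, the total intersection number is d1 * d2.
Total = 8 * 5 = 40
Intersection multiplicity at p = 2
Remaining intersections = 40 - 2 = 38

38


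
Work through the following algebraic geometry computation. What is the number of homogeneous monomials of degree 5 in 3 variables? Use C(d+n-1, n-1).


The number of degree-5 monomials in 3 variables is C(d+n-1, n-1).
= C(5+3-1, 3-1) = C(7, 2)
= 21

21


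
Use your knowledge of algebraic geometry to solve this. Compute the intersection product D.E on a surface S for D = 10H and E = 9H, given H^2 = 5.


Using bilinearity of the intersection pairing on a surface S:
(aH).(bH) = ab * (H.H)
We have H^2 = 5.
D.E = (10H).(9H) = 10*9*5
= 90*5
= 450

450


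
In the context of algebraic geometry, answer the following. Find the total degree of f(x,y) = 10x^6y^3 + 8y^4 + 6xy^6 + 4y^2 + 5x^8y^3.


Examine each term for its total degree (sum of exponents).
  Term '10x^6y^3' has total degree 6+3 = 9.
  Term '8y^4' has total degree 0+4 = 4.
  Term '6xy^6' has total degree 1+6 = 7.
  Term '4y^2' has total degree 0+2 = 2.
  Term '5x^8y^3' has total degree 8+3 = 11.
The maximum total degree among all terms is 11.

11


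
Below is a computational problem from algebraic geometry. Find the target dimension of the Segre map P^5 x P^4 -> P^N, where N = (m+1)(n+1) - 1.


The Segre embedding maps P^m x P^n into P^N via
all products of coordinates from each factor.
N = (m+1)(n+1) - 1
N = (5+1)(4+1) - 1
N = 6*5 - 1
N = 30 - 1 = 29

29


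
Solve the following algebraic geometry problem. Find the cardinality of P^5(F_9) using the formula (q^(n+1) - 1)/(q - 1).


P^5(F_9) has (q^(n+1) - 1)/(q - 1) points.
= 9^5 + 9^4 + 9^3 + 9^2 + 9^1 + 9^0
= 59049 + 6561 + 729 + 81 + 9 + 1
= 66430

66430


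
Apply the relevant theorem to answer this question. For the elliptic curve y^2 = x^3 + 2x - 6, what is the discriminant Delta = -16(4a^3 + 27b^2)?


Compute each component:
4a^3 = 4*2^3 = 4*8 = 32
27b^2 = 27*(-6)^2 = 27*36 = 972
4a^3 + 27b^2 = 32 + 972 = 1004
Delta = -16*1004 = -16064

-16064


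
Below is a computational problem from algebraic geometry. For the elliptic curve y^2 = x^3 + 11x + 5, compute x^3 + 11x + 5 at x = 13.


Compute x^3 + 11x + 5 at x = 13:
x^3 = 13^3 = 2197
11*x = 11*13 = 143
Sum: 2197 + 143 + 5 = 2345

2345


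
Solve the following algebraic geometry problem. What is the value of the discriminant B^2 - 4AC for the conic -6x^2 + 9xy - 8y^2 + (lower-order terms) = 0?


The discriminant of a conic Ax^2 + Bxy + Cy^2 + ... = 0 is B^2 - 4AC.
B^2 = 9^2 = 81
4AC = 4*(-6)*(-8) = 192
Discriminant = 81 - 192 = -111

-111


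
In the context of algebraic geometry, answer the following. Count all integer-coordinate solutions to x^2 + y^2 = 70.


Systematically check integer values of x where x^2 <= 70.
For each valid x, check if 70 - x^2 is a perfect square.
Total integer solutions found: 0

0


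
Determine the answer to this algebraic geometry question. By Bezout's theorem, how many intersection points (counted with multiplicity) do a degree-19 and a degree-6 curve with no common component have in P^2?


Bezout's theorem states the intersection count equals the product of degrees.
Intersection count = 19 * 6 = 114

114


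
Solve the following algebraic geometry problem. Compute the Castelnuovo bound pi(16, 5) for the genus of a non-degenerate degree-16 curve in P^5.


Castelnuovo's bound: write d - 1 = m(r-1) + epsilon with 0 <= epsilon < r-1.
d - 1 = 16 - 1 = 15
r - 1 = 5 - 1 = 4
15 = 3*4 + 3, so m = 3, epsilon = 3
pi(d, r) = m(m-1)(r-1)/2 + m*epsilon
= 3*2*4/2 + 3*3
= 24/2 + 9
= 12 + 9 = 21

21


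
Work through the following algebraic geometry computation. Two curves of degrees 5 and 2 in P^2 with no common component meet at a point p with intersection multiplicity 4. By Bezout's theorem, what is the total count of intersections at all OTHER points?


By Bezout's theorem, the total intersection number is d1 * d2.
Total = 5 * 2 = 10
Intersection multiplicity at p = 4
Remaining intersections = 10 - 4 = 6

6


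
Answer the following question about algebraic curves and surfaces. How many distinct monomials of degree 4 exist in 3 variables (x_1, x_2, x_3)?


The number of degree-4 monomials in 3 variables is C(d+n-1, n-1).
= C(4+3-1, 3-1) = C(6, 2)
= 15

15


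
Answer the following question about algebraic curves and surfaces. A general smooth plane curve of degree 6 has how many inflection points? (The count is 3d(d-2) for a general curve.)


For a general smooth plane curve C of degree d, the inflection points are
the intersection of C with its Hessian curve, which has degree 3(d-2).
By Bezout, the total intersection number is d * 3(d-2) = 6 * 12 = 72.
For a general curve every flex is ordinary, so each contributes
multiplicity 1 to C·Hess(C), and the number of distinct inflection
points is 3d(d-2).
Inflection points = 3*6*(6-2) = 3*6*4 = 72

72


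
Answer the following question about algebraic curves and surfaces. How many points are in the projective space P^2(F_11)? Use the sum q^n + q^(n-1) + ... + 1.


P^2(F_11) has (q^(n+1) - 1)/(q - 1) points.
= 11^2 + 11^1 + 11^0
= 121 + 11 + 1
= 133

133


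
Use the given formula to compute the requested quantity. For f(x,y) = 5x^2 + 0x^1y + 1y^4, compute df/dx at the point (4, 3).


df/dx = 2*5*x^1 + 1*0*x^0*y
At (4,3): 2*5*4^1 + 1*0*4^0*3
= 40 + 0
= 40

40


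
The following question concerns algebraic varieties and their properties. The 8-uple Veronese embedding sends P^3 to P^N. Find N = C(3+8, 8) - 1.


The Veronese embedding v_d: P^n -> P^N maps each point to all
degree-d monomials in n+1 homogeneous coordinates.
N = C(n+d, d) - 1
N = C(3+8, 8) - 1
N = C(11, 8) - 1
C(11, 8) = 165
N = 165 - 1 = 164

164


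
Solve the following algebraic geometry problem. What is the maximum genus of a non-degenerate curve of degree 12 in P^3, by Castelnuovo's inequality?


Castelnuovo's bound: write d - 1 = m(r-1) + epsilon with 0 <= epsilon < r-1.
d - 1 = 12 - 1 = 11
r - 1 = 3 - 1 = 2
11 = 5*2 + 1, so m = 5, epsilon = 1
pi(d, r) = m(m-1)(r-1)/2 + m*epsilon
= 5*4*2/2 + 5*1
= 40/2 + 5
= 20 + 5 = 25

25


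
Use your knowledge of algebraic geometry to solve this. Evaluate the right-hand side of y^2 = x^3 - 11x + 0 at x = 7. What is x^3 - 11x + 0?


Compute x^3 - 11x + 0 at x = 7:
x^3 = 7^3 = 343
(-11)*x = (-11)*7 = -77
Sum: 343 - 77 + 0 = 266

266


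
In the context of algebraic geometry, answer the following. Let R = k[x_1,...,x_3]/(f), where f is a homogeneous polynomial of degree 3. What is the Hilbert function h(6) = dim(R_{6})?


For R = k[x_1,...,x_n]/(f) with f homogeneous of degree e:
The Hilbert series is (1 - t^e)/(1 - t)^n.
So h(d) = C(d+n-1, n-1) - C(d-e+n-1, n-1) for d >= e.
With n=3, e=3, d=6:
C(6+3-1, 3-1) = C(8, 2) = 28
C(6-3+3-1, 3-1) = C(5, 2) = 10
h(6) = 28 - 10 = 18

18


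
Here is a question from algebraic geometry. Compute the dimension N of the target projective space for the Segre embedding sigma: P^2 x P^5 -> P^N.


The Segre embedding maps P^m x P^n into P^N via
all products of coordinates from each factor.
N = (m+1)(n+1) - 1
N = (2+1)(5+1) - 1
N = 3*6 - 1
N = 18 - 1 = 17

17


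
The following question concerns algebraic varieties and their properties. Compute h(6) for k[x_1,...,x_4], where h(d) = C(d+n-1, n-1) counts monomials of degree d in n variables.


The Hilbert function for the polynomial ring in 4 variables is:
h(d) = C(d+n-1, n-1)
h(6) = C(6+4-1, 4-1) = C(9, 3)
= 9! / (3! * 6!)
= 84

84


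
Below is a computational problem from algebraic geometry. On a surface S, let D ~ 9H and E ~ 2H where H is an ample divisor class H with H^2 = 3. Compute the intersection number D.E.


Using bilinearity of the intersection pairing on a surface S:
(aH).(bH) = ab * (H.H)
We have H^2 = 3.
D.E = (9H).(2H) = 9*2*3
= 18*3
= 54

54


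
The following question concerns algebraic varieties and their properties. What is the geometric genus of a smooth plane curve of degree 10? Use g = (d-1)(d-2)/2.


Using the genus formula for smooth plane curves:
g = (d-1)(d-2)/2
g = (10-1)(10-2)/2
g = 9*8/2
g = 72/2 = 36

36


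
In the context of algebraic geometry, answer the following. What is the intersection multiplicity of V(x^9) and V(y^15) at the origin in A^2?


The intersection multiplicity of V(x^a) and V(y^b) at the origin is:
I(O; V(x^9), V(y^15)) = dim_k(k[x,y]/(x^9, y^15))
A basis for k[x,y]/(x^9, y^15) is the set of monomials x^i * y^j
where 0 <= i < 9 and 0 <= j < 15.
The number of such monomials is 9 * 15 = 135

135


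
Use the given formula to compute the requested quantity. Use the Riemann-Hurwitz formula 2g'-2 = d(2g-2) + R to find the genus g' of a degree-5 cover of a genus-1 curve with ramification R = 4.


Riemann-Hurwitz formula: 2g' - 2 = d(2g - 2) + R
Given: d = 5, g = 1, R = 4
2g' - 2 = 5*(2*1 - 2) + 4
2g' - 2 = 5*0 + 4
2g' - 2 = 0 + 4 = 4
2g' = 6
g' = 3

3


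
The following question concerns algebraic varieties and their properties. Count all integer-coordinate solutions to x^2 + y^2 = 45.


Systematically check integer values of x where x^2 <= 45.
For each valid x, check if 45 - x^2 is a perfect square.
x=3: 45 - 9 = 36, sqrt = 6 (valid)
x=6: 45 - 36 = 9, sqrt = 3 (valid)
Total integer solutions found: 8

8


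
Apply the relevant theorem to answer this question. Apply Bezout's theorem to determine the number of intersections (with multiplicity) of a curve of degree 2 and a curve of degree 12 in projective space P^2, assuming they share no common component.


Bezout's theorem states the intersection count equals the product of degrees.
Intersection count = 2 * 12 = 24

24


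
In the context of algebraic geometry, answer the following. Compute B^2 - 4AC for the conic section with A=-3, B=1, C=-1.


The discriminant of a conic Ax^2 + Bxy + Cy^2 + ... = 0 is B^2 - 4AC.
B^2 = 1^2 = 1
4AC = 4*(-3)*(-1) = 12
Discriminant = 1 - 12 = -11

-11


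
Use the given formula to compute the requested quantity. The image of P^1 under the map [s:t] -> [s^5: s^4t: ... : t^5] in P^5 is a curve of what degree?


The rational normal curve in P^5 is the image of P^1 under the 5-uple Veronese.
A general hyperplane in P^5 pulls back to a degree-5 form on P^1, which has 5 zeros,
so the curve meets a general hyperplane in 5 points. Degree = 5.

5


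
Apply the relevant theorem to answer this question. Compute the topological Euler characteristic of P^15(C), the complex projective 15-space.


The complex projective space P^15 has one cell in each even real dimension 0, 2, ..., 30.
The cohomology groups are H^{2k}(P^15) = Z for k = 0,...,15, and 0 otherwise.
Euler characteristic = sum of Betti numbers = 1 per even-dimensional cohomology group.
chi(P^15) = 15 + 1 = 16

16


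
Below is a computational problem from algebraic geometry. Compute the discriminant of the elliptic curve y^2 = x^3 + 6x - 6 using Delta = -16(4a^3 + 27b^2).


Compute each component:
4a^3 = 4*6^3 = 4*216 = 864
27b^2 = 27*(-6)^2 = 27*36 = 972
4a^3 + 27b^2 = 864 + 972 = 1836
Delta = -16*1836 = -29376

-29376


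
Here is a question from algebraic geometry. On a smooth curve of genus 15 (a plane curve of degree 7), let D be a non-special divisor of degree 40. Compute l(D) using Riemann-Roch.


First, compute the genus of a smooth plane curve of degree 7:
g = (d-1)(d-2)/2 = (7-1)(7-2)/2 = 15
For a non-special divisor D (i.e., h^1(D) = 0), Riemann-Roch gives:
l(D) = deg(D) - g + 1
Since deg(D) = 40 >= 2g - 1 = 29, D is non-special.
l(D) = 40 - 15 + 1 = 26

26


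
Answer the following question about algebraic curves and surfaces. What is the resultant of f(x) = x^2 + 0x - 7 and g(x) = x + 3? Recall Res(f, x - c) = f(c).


For Res(f, x - c), we evaluate f at x = c.
f(-3) = (-3)^2 + 0*(-3) - 7
= 9 + 0 - 7
= 9 - 7 = 2
Res(f, g) = 2

2


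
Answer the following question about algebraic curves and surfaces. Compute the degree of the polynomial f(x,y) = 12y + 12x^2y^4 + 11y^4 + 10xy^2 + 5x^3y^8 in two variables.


Examine each term for its total degree (sum of exponents).
  Term '12y' has total degree 0+1 = 1.
  Term '12x^2y^4' has total degree 2+4 = 6.
  Term '11y^4' has total degree 0+4 = 4.
  Term '10xy^2' has total degree 1+2 = 3.
  Term '5x^3y^8' has total degree 3+8 = 11.
The maximum total degree among all terms is 11.

11


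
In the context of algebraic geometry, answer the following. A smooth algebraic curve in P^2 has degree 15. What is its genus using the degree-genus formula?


Using the genus formula for smooth plane curves:
g = (d-1)(d-2)/2
g = (15-1)(15-2)/2
g = 14*13/2
g = 182/2 = 91

91


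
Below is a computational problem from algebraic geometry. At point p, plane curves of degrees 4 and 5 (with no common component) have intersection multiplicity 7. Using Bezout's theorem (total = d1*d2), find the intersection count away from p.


By Bezout's theorem, the total intersection number is d1 * d2.
Total = 4 * 5 = 20
Intersection multiplicity at p = 7
Remaining intersections = 20 - 7 = 13

13


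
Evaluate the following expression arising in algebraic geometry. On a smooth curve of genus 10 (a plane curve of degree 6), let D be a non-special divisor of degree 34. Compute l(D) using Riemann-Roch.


First, compute the genus of a smooth plane curve of degree 6:
g = (d-1)(d-2)/2 = (6-1)(6-2)/2 = 10
For a non-special divisor D (i.e., h^1(D) = 0), Riemann-Roch gives:
l(D) = deg(D) - g + 1
Since deg(D) = 34 >= 2g - 1 = 19, D is non-special.
l(D) = 34 - 10 + 1 = 25

25


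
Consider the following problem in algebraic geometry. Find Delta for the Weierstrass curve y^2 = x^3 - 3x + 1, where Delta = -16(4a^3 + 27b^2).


Compute each component:
4a^3 = 4*(-3)^3 = 4*(-27) = -108
27b^2 = 27*1^2 = 27*1 = 27
4a^3 + 27b^2 = -108 + 27 = -81
Delta = -16*(-81) = 1296

1296


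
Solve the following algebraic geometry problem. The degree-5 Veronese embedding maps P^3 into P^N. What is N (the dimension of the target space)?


The Veronese embedding v_d: P^n -> P^N maps each point to all
degree-d monomials in n+1 homogeneous coordinates.
N = C(n+d, d) - 1
N = C(3+5, 5) - 1
N = C(8, 5) - 1
C(8, 5) = 56
N = 56 - 1 = 55

55


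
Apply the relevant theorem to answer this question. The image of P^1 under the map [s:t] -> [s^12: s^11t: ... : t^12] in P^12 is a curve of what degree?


The rational normal curve in P^12 is the image of P^1 under the 12-uple Veronese.
A general hyperplane in P^12 pulls back to a degree-12 form on P^1, which has 12 zeros,
so the curve meets a general hyperplane in 12 points. Degree = 12.

12


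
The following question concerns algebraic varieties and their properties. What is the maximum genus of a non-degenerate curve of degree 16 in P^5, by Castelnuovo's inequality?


Castelnuovo's bound: write d - 1 = m(r-1) + epsilon with 0 <= epsilon < r-1.
d - 1 = 16 - 1 = 15
r - 1 = 5 - 1 = 4
15 = 3*4 + 3, so m = 3, epsilon = 3
pi(d, r) = m(m-1)(r-1)/2 + m*epsilon
= 3*2*4/2 + 3*3
= 24/2 + 9
= 12 + 9 = 21

21


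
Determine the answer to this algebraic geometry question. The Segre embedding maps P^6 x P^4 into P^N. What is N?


The Segre embedding maps P^m x P^n into P^N via
all products of coordinates from each factor.
N = (m+1)(n+1) - 1
N = (6+1)(4+1) - 1
N = 7*5 - 1
N = 35 - 1 = 34

34


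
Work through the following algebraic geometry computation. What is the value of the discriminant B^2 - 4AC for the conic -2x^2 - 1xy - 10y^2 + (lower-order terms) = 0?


The discriminant of a conic Ax^2 + Bxy + Cy^2 + ... = 0 is B^2 - 4AC.
B^2 = (-1)^2 = 1
4AC = 4*(-2)*(-10) = 80
Discriminant = 1 - 80 = -79

-79


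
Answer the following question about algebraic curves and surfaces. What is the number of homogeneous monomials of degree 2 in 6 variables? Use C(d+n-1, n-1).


The number of degree-2 monomials in 6 variables is C(d+n-1, n-1).
= C(2+6-1, 6-1) = C(7, 5)
= 21

21


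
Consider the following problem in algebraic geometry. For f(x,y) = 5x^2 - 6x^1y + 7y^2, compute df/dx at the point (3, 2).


df/dx = 2*5*x^1 + 1*(-6)*x^0*y
At (3,2): 2*5*3^1 + 1*(-6)*3^0*2
= 30 - 12
= 18

18


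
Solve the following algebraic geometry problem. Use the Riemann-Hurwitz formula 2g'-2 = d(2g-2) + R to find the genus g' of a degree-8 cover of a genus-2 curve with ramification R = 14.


Riemann-Hurwitz formula: 2g' - 2 = d(2g - 2) + R
Given: d = 8, g = 2, R = 14
2g' - 2 = 8*(2*2 - 2) + 14
2g' - 2 = 8*2 + 14
2g' - 2 = 16 + 14 = 30
2g' = 32
g' = 16

16


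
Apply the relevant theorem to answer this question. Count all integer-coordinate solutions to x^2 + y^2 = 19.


Systematically check integer values of x where x^2 <= 19.
For each valid x, check if 19 - x^2 is a perfect square.
Total integer solutions found: 0

0


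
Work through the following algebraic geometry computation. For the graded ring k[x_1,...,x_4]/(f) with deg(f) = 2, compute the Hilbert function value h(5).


For R = k[x_1,...,x_n]/(f) with f homogeneous of degree e:
The Hilbert series is (1 - t^e)/(1 - t)^n.
So h(d) = C(d+n-1, n-1) - C(d-e+n-1, n-1) for d >= e.
With n=4, e=2, d=5:
C(5+4-1, 4-1) = C(8, 3) = 56
C(5-2+4-1, 4-1) = C(6, 3) = 20
h(5) = 56 - 20 = 36

36


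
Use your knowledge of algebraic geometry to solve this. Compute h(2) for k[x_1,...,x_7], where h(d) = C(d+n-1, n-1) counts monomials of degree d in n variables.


The Hilbert function for the polynomial ring in 7 variables is:
h(d) = C(d+n-1, n-1)
h(2) = C(2+7-1, 7-1) = C(8, 6)
= 8! / (6! * 2!)
= 28

28


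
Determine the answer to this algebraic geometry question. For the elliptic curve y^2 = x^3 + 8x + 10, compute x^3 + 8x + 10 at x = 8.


Compute x^3 + 8x + 10 at x = 8:
x^3 = 8^3 = 512
8*x = 8*8 = 64
Sum: 512 + 64 + 10 = 586

586


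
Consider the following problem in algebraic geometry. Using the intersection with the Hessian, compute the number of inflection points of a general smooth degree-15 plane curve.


For a general smooth plane curve C of degree d, the inflection points are
the intersection of C with its Hessian curve, which has degree 3(d-2).
By Bezout, the total intersection number is d * 3(d-2) = 15 * 39 = 585.
For a general curve every flex is ordinary, so each contributes
multiplicity 1 to C·Hess(C), and the number of distinct inflection
points is 3d(d-2).
Inflection points = 3*15*(15-2) = 3*15*13 = 585

585


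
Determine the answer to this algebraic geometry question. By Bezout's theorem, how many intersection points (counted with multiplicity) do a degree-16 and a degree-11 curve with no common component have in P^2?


Bezout's theorem states the intersection count equals the product of degrees.
Intersection count = 16 * 11 = 176

176


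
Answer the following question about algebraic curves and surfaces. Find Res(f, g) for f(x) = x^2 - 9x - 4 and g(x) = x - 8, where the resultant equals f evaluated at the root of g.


For Res(f, x - c), we evaluate f at x = c.
f(8) = 8^2 - 9*8 - 4
= 64 - 72 - 4
= -8 - 4 = -12
Res(f, g) = -12

-12


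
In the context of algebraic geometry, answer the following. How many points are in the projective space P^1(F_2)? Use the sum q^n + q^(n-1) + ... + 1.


P^1(F_2) has (q^(n+1) - 1)/(q - 1) points.
= 2^1 + 2^0
= 2 + 1
= 3

3


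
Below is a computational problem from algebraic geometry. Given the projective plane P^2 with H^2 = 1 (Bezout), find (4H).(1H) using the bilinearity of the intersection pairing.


Using bilinearity of the intersection pairing on the projective plane P^2:
(aH).(bH) = ab * (H.H)
We have H^2 = 1 (Bezout).
D.E = (4H).(1H) = 4*1*1
= 4*1
= 4

4


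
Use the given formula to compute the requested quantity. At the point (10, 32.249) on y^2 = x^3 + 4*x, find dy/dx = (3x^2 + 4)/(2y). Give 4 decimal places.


Using implicit differentiation of y^2 = x^3 + 4*x:
2y * dy/dx = 3x^2 + 4
dy/dx = (3x^2 + 4)/(2y)
Numerator: 3*10^2 + 4 = 304
Denominator: 2*32.249 = 64.498
dy/dx = 304/64.498 = 4.7133

4.7133


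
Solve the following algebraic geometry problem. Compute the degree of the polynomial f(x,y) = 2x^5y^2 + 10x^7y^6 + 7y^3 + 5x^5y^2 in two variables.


Examine each term for its total degree (sum of exponents).
  Term '2x^5y^2' has total degree 5+2 = 7.
  Term '10x^7y^6' has total degree 7+6 = 13.
  Term '7y^3' has total degree 0+3 = 3.
  Term '5x^5y^2' has total degree 5+2 = 7.
The maximum total degree among all terms is 13.

13


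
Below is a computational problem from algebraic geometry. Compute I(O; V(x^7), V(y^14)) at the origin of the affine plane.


The intersection multiplicity of V(x^a) and V(y^b) at the origin is:
I(O; V(x^7), V(y^14)) = dim_k(k[x,y]/(x^7, y^14))
A basis for k[x,y]/(x^7, y^14) is the set of monomials x^i * y^j
where 0 <= i < 7 and 0 <= j < 14.
The number of such monomials is 7 * 14 = 98

98


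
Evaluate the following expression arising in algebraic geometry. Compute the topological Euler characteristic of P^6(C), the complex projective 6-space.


The complex projective space P^6 has one cell in each even real dimension 0, 2, ..., 12.
The cohomology groups are H^{2k}(P^6) = Z for k = 0,...,6, and 0 otherwise.
Euler characteristic = sum of Betti numbers = 1 per even-dimensional cohomology group.
chi(P^6) = 6 + 1 = 7

7


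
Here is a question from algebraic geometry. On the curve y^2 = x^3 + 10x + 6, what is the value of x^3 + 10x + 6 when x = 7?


Compute x^3 + 10x + 6 at x = 7:
x^3 = 7^3 = 343
10*x = 10*7 = 70
Sum: 343 + 70 + 6 = 419

419


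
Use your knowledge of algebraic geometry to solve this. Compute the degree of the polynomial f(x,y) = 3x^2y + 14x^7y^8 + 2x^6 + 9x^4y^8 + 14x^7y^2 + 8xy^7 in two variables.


Examine each term for its total degree (sum of exponents).
  Term '3x^2y' has total degree 2+1 = 3.
  Term '14x^7y^8' has total degree 7+8 = 15.
  Term '2x^6' has total degree 6+0 = 6.
  Term '9x^4y^8' has total degree 4+8 = 12.
  Term '14x^7y^2' has total degree 7+2 = 9.
  Term '8xy^7' has total degree 1+7 = 8.
The maximum total degree among all terms is 15.

15


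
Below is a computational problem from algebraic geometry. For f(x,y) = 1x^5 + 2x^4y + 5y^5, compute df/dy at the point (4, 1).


df/dy = 2*x^4 + 5*5*y^4
At (4,1): 2*4^4 + 5*5*1^4
= 512 + 25
= 537

537


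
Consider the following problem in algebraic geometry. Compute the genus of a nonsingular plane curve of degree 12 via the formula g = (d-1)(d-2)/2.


Using the genus formula for smooth plane curves:
g = (d-1)(d-2)/2
g = (12-1)(12-2)/2
g = 11*10/2
g = 110/2 = 55

55


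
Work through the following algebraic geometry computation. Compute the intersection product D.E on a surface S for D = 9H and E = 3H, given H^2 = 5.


Using bilinearity of the intersection pairing on a surface S:
(aH).(bH) = ab * (H.H)
We have H^2 = 5.
D.E = (9H).(3H) = 9*3*5
= 27*5
= 135

135


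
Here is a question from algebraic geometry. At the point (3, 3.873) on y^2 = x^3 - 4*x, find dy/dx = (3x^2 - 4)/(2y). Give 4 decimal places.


Using implicit differentiation of y^2 = x^3 - 4*x:
2y * dy/dx = 3x^2 - 4
dy/dx = (3x^2 - 4)/(2y)
Numerator: 3*3^2 - 4 = 23
Denominator: 2*3.873 = 7.746
dy/dx = 23/7.746 = 2.9693

2.9693


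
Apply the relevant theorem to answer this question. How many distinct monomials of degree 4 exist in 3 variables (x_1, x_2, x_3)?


The number of degree-4 monomials in 3 variables is C(d+n-1, n-1).
= C(4+3-1, 3-1) = C(6, 2)
= 15

15


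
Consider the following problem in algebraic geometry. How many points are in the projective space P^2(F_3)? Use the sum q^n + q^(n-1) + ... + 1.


P^2(F_3) has (q^(n+1) - 1)/(q - 1) points.
= 3^2 + 3^1 + 3^0
= 9 + 3 + 1
= 13

13


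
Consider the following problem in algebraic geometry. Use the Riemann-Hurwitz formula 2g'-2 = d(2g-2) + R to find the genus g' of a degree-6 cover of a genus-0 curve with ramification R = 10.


Riemann-Hurwitz formula: 2g' - 2 = d(2g - 2) + R
Given: d = 6, g = 0, R = 10
2g' - 2 = 6*(2*0 - 2) + 10
2g' - 2 = 6*(-2) + 10
2g' - 2 = -12 + 10 = -2
2g' = 0
g' = 0

0


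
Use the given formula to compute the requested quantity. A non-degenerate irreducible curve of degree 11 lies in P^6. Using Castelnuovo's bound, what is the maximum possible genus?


Castelnuovo's bound: write d - 1 = m(r-1) + epsilon with 0 <= epsilon < r-1.
d - 1 = 11 - 1 = 10
r - 1 = 6 - 1 = 5
10 = 2*5 + 0, so m = 2, epsilon = 0
pi(d, r) = m(m-1)(r-1)/2 + m*epsilon
= 2*1*5/2 + 2*0
= 10/2 + 0
= 5 + 0 = 5

5


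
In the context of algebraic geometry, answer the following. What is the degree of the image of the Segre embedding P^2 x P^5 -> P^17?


The degree of the Segre variety P^2 x P^5 is C(m+n, m).
= C(7, 2)
= 21

21


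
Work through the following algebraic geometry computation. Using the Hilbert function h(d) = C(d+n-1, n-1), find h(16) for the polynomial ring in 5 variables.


The Hilbert function for the polynomial ring in 5 variables is:
h(d) = C(d+n-1, n-1)
h(16) = C(16+5-1, 5-1) = C(20, 4)
= 20! / (4! * 16!)
= 4845

4845


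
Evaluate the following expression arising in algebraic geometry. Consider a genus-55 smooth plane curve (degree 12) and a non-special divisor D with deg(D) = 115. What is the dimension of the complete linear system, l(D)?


First, compute the genus of a smooth plane curve of degree 12:
g = (d-1)(d-2)/2 = (12-1)(12-2)/2 = 55
For a non-special divisor D (i.e., h^1(D) = 0), Riemann-Roch gives:
l(D) = deg(D) - g + 1
Since deg(D) = 115 >= 2g - 1 = 109, D is non-special.
l(D) = 115 - 55 + 1 = 61

61


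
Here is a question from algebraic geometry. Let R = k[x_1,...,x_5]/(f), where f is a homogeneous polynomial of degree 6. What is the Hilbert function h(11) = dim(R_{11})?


For R = k[x_1,...,x_n]/(f) with f homogeneous of degree e:
The Hilbert series is (1 - t^e)/(1 - t)^n.
So h(d) = C(d+n-1, n-1) - C(d-e+n-1, n-1) for d >= e.
With n=5, e=6, d=11:
C(11+5-1, 5-1) = C(15, 4) = 1365
C(11-6+5-1, 5-1) = C(9, 4) = 126
h(11) = 1365 - 126 = 1239

1239


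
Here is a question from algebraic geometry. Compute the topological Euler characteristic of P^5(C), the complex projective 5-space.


The complex projective space P^5 has one cell in each even real dimension 0, 2, ..., 10.
The cohomology groups are H^{2k}(P^5) = Z for k = 0,...,5, and 0 otherwise.
Euler characteristic = sum of Betti numbers = 1 per even-dimensional cohomology group.
chi(P^5) = 5 + 1 = 6

6


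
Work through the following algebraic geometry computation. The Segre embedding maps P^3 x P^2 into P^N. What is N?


The Segre embedding maps P^m x P^n into P^N via
all products of coordinates from each factor.
N = (m+1)(n+1) - 1
N = (3+1)(2+1) - 1
N = 4*3 - 1
N = 12 - 1 = 11

11


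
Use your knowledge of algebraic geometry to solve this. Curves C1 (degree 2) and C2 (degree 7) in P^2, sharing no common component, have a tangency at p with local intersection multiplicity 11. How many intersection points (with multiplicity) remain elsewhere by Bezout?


By Bezout's theorem, the total intersection number is d1 * d2.
Total = 2 * 7 = 14
Intersection multiplicity at p = 11
Remaining intersections = 14 - 11 = 3

3


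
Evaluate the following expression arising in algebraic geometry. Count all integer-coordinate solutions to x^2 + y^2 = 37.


Systematically check integer values of x where x^2 <= 37.
For each valid x, check if 37 - x^2 is a perfect square.
x=1: 37 - 1 = 36, sqrt = 6 (valid)
x=6: 37 - 36 = 1, sqrt = 1 (valid)
Total integer solutions found: 8

8


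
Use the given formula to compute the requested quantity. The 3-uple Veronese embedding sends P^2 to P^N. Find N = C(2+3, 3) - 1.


The Veronese embedding v_d: P^n -> P^N maps each point to all
degree-d monomials in n+1 homogeneous coordinates.
N = C(n+d, d) - 1
N = C(2+3, 3) - 1
N = C(5, 3) - 1
C(5, 3) = 10
N = 10 - 1 = 9

9


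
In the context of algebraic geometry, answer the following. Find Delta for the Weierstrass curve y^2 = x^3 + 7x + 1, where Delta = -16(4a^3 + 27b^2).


Compute each component:
4a^3 = 4*7^3 = 4*343 = 1372
27b^2 = 27*1^2 = 27*1 = 27
4a^3 + 27b^2 = 1372 + 27 = 1399
Delta = -16*1399 = -22384

-22384


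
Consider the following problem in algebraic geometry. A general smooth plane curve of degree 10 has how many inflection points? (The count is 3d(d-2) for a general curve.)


For a general smooth plane curve C of degree d, the inflection points are
the intersection of C with its Hessian curve, which has degree 3(d-2).
By Bezout, the total intersection number is d * 3(d-2) = 10 * 24 = 240.
For a general curve every flex is ordinary, so each contributes
multiplicity 1 to C·Hess(C), and the number of distinct inflection
points is 3d(d-2).
Inflection points = 3*10*(10-2) = 3*10*8 = 240

240


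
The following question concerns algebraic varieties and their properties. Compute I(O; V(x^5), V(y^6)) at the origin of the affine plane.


The intersection multiplicity of V(x^a) and V(y^b) at the origin is:
I(O; V(x^5), V(y^6)) = dim_k(k[x,y]/(x^5, y^6))
A basis for k[x,y]/(x^5, y^6) is the set of monomials x^i * y^j
where 0 <= i < 5 and 0 <= j < 6.
The number of such monomials is 5 * 6 = 30

30


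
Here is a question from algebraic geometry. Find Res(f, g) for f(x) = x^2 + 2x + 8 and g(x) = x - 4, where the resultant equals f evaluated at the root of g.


For Res(f, x - c), we evaluate f at x = c.
f(4) = 4^2 + 2*4 + 8
= 16 + 8 + 8
= 24 + 8 = 32
Res(f, g) = 32

32


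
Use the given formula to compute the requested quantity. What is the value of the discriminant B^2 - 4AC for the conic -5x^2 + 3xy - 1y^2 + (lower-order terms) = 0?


The discriminant of a conic Ax^2 + Bxy + Cy^2 + ... = 0 is B^2 - 4AC.
B^2 = 3^2 = 9
4AC = 4*(-5)*(-1) = 20
Discriminant = 9 - 20 = -11

-11


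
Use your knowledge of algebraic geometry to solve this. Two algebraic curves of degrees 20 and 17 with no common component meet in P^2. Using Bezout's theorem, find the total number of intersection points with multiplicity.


Bezout's theorem states the intersection count equals the product of degrees.
Intersection count = 20 * 17 = 340

340


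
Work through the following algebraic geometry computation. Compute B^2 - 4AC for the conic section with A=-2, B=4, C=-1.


The discriminant of a conic Ax^2 + Bxy + Cy^2 + ... = 0 is B^2 - 4AC.
B^2 = 4^2 = 16
4AC = 4*(-2)*(-1) = 8
Discriminant = 16 - 8 = 8

8


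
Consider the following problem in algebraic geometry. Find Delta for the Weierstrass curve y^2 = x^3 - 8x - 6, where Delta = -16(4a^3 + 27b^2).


Compute each component:
4a^3 = 4*(-8)^3 = 4*(-512) = -2048
27b^2 = 27*(-6)^2 = 27*36 = 972
4a^3 + 27b^2 = -2048 + 972 = -1076
Delta = -16*(-1076) = 17216

17216


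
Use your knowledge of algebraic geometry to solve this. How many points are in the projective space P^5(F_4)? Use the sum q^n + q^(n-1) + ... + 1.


P^5(F_4) has (q^(n+1) - 1)/(q - 1) points.
= 4^5 + 4^4 + 4^3 + 4^2 + 4^1 + 4^0
= 1024 + 256 + 64 + 16 + 4 + 1
= 1365

1365


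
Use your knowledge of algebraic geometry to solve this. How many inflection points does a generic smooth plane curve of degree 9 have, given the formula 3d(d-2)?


For a general smooth plane curve C of degree d, the inflection points are
the intersection of C with its Hessian curve, which has degree 3(d-2).
By Bezout, the total intersection number is d * 3(d-2) = 9 * 21 = 189.
For a general curve every flex is ordinary, so each contributes
multiplicity 1 to C·Hess(C), and the number of distinct inflection
points is 3d(d-2).
Inflection points = 3*9*(9-2) = 3*9*7 = 189

189


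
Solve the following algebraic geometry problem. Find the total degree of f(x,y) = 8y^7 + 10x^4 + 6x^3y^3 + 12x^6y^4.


Examine each term for its total degree (sum of exponents).
  Term '8y^7' has total degree 0+7 = 7.
  Term '10x^4' has total degree 4+0 = 4.
  Term '6x^3y^3' has total degree 3+3 = 6.
  Term '12x^6y^4' has total degree 6+4 = 10.
The maximum total degree among all terms is 10.

10


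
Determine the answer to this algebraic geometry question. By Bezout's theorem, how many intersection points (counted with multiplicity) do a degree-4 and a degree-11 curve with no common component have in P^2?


Bezout's theorem states the intersection count equals the product of degrees.
Intersection count = 4 * 11 = 44

44


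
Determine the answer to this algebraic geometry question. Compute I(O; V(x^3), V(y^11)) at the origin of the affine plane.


The intersection multiplicity of V(x^a) and V(y^b) at the origin is:
I(O; V(x^3), V(y^11)) = dim_k(k[x,y]/(x^3, y^11))
A basis for k[x,y]/(x^3, y^11) is the set of monomials x^i * y^j
where 0 <= i < 3 and 0 <= j < 11.
The number of such monomials is 3 * 11 = 33

33


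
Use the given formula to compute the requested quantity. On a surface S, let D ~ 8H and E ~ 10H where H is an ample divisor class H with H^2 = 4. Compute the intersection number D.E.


Using bilinearity of the intersection pairing on a surface S:
(aH).(bH) = ab * (H.H)
We have H^2 = 4.
D.E = (8H).(10H) = 8*10*4
= 80*4
= 320

320


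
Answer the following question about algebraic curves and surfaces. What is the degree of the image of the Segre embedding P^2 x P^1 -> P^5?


The degree of the Segre variety P^2 x P^1 is C(m+n, m).
= C(3, 2)
= 3

3


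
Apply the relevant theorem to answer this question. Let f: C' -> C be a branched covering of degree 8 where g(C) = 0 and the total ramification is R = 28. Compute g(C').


Riemann-Hurwitz formula: 2g' - 2 = d(2g - 2) + R
Given: d = 8, g = 0, R = 28
2g' - 2 = 8*(2*0 - 2) + 28
2g' - 2 = 8*(-2) + 28
2g' - 2 = -16 + 28 = 12
2g' = 14
g' = 7

7
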